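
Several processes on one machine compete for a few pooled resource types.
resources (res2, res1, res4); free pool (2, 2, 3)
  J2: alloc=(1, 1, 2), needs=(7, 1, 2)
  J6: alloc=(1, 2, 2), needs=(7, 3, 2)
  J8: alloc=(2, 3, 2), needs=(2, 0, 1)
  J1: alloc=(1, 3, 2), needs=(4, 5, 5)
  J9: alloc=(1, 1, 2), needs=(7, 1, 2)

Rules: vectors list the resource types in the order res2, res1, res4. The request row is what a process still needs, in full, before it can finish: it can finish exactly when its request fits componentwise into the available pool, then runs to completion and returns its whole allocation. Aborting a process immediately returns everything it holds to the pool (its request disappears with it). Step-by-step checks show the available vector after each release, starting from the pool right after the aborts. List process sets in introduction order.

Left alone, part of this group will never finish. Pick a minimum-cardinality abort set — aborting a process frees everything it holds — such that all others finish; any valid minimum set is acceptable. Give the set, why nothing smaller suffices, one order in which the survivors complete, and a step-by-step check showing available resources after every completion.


Abort J2 and J9.
Key observation: J6 had no path to completion before; after the abort of J2 and J9 ((2, 2, 4) returned), step 3 is where it fits.
Minimality, checking each single-abort alternative: J2 alone leaves J6 blocked (short on res2); J6 alone leaves J2 blocked (short on res2); J8 alone leaves J2 blocked (short on res2); J1 alone leaves J2 blocked (short on res2); J9 alone leaves J2 blocked (short on res2).
Survivors finish in the order: J8, J1, J6. Verifying each step (pool after the aborts first):
  pool = (4, 4, 7)
  run J8 (needs (2, 0, 1), free (4, 4, 7)); after release of (2, 3, 2) the pool is (6, 7, 9)
  run J1 (needs (4, 5, 5), free (6, 7, 9)); after release of (1, 3, 2) the pool is (7, 10, 11)
  run J6 (needs (7, 3, 2), free (7, 10, 11)); after release of (1, 2, 2) the pool is (8, 12, 13)


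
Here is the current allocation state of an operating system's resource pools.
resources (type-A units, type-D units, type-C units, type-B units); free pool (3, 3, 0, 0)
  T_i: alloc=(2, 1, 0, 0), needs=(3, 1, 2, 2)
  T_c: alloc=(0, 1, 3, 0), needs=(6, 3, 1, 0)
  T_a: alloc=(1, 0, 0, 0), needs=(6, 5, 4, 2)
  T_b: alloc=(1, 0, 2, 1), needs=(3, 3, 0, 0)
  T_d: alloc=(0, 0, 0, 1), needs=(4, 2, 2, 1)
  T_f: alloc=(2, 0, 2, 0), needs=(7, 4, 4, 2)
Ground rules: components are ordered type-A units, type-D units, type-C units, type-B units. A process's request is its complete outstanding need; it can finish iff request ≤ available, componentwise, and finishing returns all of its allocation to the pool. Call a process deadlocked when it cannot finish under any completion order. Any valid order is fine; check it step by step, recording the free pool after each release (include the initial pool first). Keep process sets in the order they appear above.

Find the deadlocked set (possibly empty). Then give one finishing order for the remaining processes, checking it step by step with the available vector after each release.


Nothing here is deadlocked.
Key observation: beginning at T_b, releases accumulate fast enough that every process eventually fits.
The rest can finish in the order T_b, T_d, T_i, T_c, T_a, T_f. Step-by-step check:
  pool = (3, 3, 0, 0)
  T_b: need (3, 3, 0, 0) fits (3, 3, 0, 0); releases (1, 0, 2, 1), pool now (4, 3, 2, 1)
  T_d: need (4, 2, 2, 1) fits (4, 3, 2, 1); releases (0, 0, 0, 1), pool now (4, 3, 2, 2)
  T_i: need (3, 1, 2, 2) fits (4, 3, 2, 2); releases (2, 1, 0, 0), pool now (6, 4, 2, 2)
  T_c: need (6, 3, 1, 0) fits (6, 4, 2, 2); releases (0, 1, 3, 0), pool now (6, 5, 5, 2)
  T_a: need (6, 5, 4, 2) fits (6, 5, 5, 2); releases (1, 0, 0, 0), pool now (7, 5, 5, 2)
  T_f: need (7, 4, 4, 2) fits (7, 5, 5, 2); releases (2, 0, 2, 0), pool now (9, 5, 7, 2)


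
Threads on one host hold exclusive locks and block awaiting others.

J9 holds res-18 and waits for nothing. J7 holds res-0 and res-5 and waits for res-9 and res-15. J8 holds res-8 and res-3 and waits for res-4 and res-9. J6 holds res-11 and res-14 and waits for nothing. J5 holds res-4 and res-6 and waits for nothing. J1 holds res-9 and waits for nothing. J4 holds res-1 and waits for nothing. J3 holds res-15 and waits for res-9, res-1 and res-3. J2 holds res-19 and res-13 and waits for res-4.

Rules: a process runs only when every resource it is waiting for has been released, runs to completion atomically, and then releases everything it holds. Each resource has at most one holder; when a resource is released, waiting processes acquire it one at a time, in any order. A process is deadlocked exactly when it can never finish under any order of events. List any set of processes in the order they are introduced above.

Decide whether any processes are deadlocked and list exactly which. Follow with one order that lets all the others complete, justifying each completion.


Nothing here is deadlocked.
Key observation: all waits point, directly or indirectly, at processes that can finish, so nothing is permanently blocked.
One completion order for the rest: J5, J1, J4, J8, J9, J2, J3, J6, J7.
Step-by-step check:
  J5: no waits; runs immediately, freeing res-4 and res-6
  J1: no waits; runs immediately, freeing res-9
  J4: no waits; runs immediately, freeing res-1
  J8: everything it awaited (res-4 and res-9) is free; runs, freeing res-8 and res-3
  J9: no waits; runs immediately, freeing res-18
  J2: everything it awaited (res-4) is free; runs, freeing res-19 and res-13
  J3: everything it awaited (res-9, res-1 and res-3) is free; runs, freeing res-15
  J6: no waits; runs immediately, freeing res-11 and res-14
  J7: everything it awaited (res-9 and res-15) is free; runs, freeing res-0 and res-5


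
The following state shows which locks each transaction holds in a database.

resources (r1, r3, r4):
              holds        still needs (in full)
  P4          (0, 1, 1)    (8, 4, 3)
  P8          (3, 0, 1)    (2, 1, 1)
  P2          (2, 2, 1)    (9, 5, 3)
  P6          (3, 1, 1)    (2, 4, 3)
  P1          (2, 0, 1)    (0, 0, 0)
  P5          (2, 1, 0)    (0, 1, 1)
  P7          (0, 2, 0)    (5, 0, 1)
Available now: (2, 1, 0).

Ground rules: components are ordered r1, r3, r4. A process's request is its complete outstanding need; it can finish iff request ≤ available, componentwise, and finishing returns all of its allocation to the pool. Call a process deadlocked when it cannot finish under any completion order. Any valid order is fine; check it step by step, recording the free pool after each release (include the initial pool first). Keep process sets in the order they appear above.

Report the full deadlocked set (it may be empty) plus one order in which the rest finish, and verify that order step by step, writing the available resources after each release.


Deadlocked set: P4, P2 and P6.
Key observation: no order helps: past P1, P8, P5, P7, the free pool tops out at (9, 4, 2), below what each blocked process needs in r4.
One completion order for the rest: P1, P8, P5, P7. Check, step by step:
  pool = (2, 1, 0)
  run P1 (needs (0, 0, 0), free (2, 1, 0)); after release of (2, 0, 1) the pool is (4, 1, 1)
  run P8 (needs (2, 1, 1), free (4, 1, 1)); after release of (3, 0, 1) the pool is (7, 1, 2)
  run P5 (needs (0, 1, 1), free (7, 1, 2)); after release of (2, 1, 0) the pool is (9, 2, 2)
  run P7 (needs (5, 0, 1), free (9, 2, 2)); after release of (0, 2, 0) the pool is (9, 4, 2)
None of the blocked processes ever fits:
  blocked: P4 wants (8, 4, 3), pool (9, 4, 2) — not enough r4
  blocked: P2 wants (9, 5, 3), pool (9, 4, 2) — not enough r3 and r4
  blocked: P6 wants (2, 4, 3), pool (9, 4, 2) — not enough r4


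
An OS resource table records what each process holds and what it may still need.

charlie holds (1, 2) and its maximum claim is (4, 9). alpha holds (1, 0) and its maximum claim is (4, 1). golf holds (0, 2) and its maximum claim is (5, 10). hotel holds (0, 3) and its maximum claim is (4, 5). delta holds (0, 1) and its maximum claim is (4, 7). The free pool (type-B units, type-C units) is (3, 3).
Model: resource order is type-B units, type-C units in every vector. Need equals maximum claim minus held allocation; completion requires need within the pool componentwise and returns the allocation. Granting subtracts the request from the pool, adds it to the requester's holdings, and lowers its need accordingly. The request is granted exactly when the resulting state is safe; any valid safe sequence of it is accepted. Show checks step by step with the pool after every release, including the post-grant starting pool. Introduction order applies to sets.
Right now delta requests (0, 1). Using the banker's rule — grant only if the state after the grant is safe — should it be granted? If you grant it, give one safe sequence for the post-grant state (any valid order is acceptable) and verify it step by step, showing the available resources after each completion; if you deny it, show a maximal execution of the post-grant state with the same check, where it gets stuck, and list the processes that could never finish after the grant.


GRANT — the state after the grant stays safe, e.g. via alpha, hotel, delta, charlie, golf.
Key observation: (3, 2) free after granting still covers alpha first, and each release covers the next.
Verifying the post-grant state step by step:
  pool = (3, 2)
  run alpha (needs (3, 1), free (3, 2)); after release of (1, 0) the pool is (4, 2)
  run hotel (needs (4, 2), free (4, 2)); after release of (0, 3) the pool is (4, 5)
  run delta (needs (4, 5), free (4, 5)); after release of (0, 2) the pool is (4, 7)
  run charlie (needs (3, 7), free (4, 7)); after release of (1, 2) the pool is (5, 9)
  run golf (needs (5, 8), free (5, 9)); after release of (0, 2) the pool is (5, 11)


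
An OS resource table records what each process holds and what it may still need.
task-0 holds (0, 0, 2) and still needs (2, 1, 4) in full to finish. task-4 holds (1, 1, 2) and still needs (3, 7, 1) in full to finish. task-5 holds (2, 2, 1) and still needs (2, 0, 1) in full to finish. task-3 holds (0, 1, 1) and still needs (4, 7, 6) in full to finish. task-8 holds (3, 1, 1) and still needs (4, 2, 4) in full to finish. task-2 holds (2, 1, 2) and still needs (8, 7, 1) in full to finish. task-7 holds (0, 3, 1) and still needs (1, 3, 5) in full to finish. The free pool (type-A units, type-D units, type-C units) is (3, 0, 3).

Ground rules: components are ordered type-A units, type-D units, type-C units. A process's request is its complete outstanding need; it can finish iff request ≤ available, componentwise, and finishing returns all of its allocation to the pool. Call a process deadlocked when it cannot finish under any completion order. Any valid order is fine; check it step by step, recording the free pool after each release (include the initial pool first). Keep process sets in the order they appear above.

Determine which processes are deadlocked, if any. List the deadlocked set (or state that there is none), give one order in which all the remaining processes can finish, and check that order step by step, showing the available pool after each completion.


The deadlocked set is task-4, task-3 and task-2.
Key observation: the pool after task-5, task-8, task-0, task-7 is (8, 6, 8); every surviving request exceeds it in type-D units, so progress ends there.
One completion order for the rest: task-5, task-8, task-0, task-7. Step-by-step check:
  pool = (3, 0, 3)
  run task-5 (needs (2, 0, 1), free (3, 0, 3)); after release of (2, 2, 1) the pool is (5, 2, 4)
  run task-8 (needs (4, 2, 4), free (5, 2, 4)); after release of (3, 1, 1) the pool is (8, 3, 5)
  run task-0 (needs (2, 1, 4), free (8, 3, 5)); after release of (0, 0, 2) the pool is (8, 3, 7)
  run task-7 (needs (1, 3, 5), free (8, 3, 7)); after release of (0, 3, 1) the pool is (8, 6, 8)
The blocked processes can never fit:
  task-4 still needs (3, 7, 1) but only (8, 6, 8) is free — short on type-D units
  task-3 still needs (4, 7, 6) but only (8, 6, 8) is free — short on type-D units
  task-2 still needs (8, 7, 1) but only (8, 6, 8) is free — short on type-D units


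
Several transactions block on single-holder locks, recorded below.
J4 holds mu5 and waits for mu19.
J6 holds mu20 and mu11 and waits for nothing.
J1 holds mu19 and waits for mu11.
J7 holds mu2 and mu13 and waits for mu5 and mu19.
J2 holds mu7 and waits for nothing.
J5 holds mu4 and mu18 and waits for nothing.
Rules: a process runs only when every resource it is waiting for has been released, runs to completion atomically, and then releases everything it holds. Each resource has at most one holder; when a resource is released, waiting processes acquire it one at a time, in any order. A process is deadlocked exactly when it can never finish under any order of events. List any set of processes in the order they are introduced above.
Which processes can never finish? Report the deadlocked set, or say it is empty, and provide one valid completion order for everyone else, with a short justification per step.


Nothing here is deadlocked.
Key observation: although several processes wait, no cycle exists — each chain bottoms out at a free runner.
A valid finishing order for the others: J6, J1, J4, J2, J5, J7.
Check, step by step:
  J6: no waits; runs immediately, freeing mu20 and mu11
  J1: everything it awaited (mu11) is free; runs, freeing mu19
  J4: everything it awaited (mu19) is free; runs, freeing mu5
  J2: no waits; runs immediately, freeing mu7
  J5: no waits; runs immediately, freeing mu4 and mu18
  J7: everything it awaited (mu5 and mu19) is free; runs, freeing mu2 and mu13


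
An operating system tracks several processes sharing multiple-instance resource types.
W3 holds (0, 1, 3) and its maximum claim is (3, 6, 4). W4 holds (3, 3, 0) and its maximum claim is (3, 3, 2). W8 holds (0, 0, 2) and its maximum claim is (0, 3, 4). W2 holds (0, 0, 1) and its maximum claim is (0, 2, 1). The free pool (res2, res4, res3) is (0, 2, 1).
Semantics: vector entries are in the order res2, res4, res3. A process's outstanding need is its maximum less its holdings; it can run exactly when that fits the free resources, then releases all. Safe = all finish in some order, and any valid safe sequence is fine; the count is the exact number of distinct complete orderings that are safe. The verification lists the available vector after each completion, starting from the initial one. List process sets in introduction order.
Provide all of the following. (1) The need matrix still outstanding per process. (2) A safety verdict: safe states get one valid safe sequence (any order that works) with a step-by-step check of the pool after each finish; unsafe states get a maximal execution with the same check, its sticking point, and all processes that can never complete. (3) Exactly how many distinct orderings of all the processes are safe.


(1) Remaining need (order res2, res4, res3):
  W3: (3, 5, 1)
  W4: (0, 0, 2)
  W8: (0, 3, 2)
  W2: (0, 2, 0)
(2) SAFE, for example via the order W2, W4, W3, W8.
Key observation: the order's first zero-slack moment is W2 ((0, 2, 0) needed, (0, 2, 1) free — a requested resource with nothing to spare).
Walking it through:
  pool = (0, 2, 1)
  W2 needs (0, 2, 0) <= (0, 2, 1) -> finishes; pool += (0, 0, 1) = (0, 2, 2)
  W4 needs (0, 0, 2) <= (0, 2, 2) -> finishes; pool += (3, 3, 0) = (3, 5, 2)
  W3 needs (3, 5, 1) <= (3, 5, 2) -> finishes; pool += (0, 1, 3) = (3, 6, 5)
  W8 needs (0, 3, 2) <= (3, 6, 5) -> finishes; pool += (0, 0, 2) = (3, 6, 7)
(3) Exactly 2 of the possible complete orderings are safe sequences.


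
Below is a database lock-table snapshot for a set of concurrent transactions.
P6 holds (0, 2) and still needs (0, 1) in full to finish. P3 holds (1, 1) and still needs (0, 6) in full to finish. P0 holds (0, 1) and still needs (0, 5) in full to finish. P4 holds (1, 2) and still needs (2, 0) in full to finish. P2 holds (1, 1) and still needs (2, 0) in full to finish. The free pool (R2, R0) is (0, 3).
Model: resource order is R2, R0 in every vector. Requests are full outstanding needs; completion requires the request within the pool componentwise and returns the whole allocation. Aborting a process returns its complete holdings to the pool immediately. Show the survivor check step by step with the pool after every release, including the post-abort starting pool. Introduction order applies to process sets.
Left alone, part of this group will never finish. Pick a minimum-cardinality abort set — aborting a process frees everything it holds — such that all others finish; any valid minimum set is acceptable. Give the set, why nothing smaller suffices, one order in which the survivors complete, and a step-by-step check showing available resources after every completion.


Abort P2.
Key observation: before aborting P2, P4 was permanently blocked — no order could ever run it; afterwards it completes at step 4.
Why nothing smaller works: aborting no one leaves the state deadlocked as given.
Survivors finish in the order: P6, P0, P3, P4. Step-by-step check (pool after the aborts first):
  pool = (1, 4)
  P6: need (0, 1) fits (1, 4); releases (0, 2), pool now (1, 6)
  P0: need (0, 5) fits (1, 6); releases (0, 1), pool now (1, 7)
  P3: need (0, 6) fits (1, 7); releases (1, 1), pool now (2, 8)
  P4: need (2, 0) fits (2, 8); releases (1, 2), pool now (3, 10)


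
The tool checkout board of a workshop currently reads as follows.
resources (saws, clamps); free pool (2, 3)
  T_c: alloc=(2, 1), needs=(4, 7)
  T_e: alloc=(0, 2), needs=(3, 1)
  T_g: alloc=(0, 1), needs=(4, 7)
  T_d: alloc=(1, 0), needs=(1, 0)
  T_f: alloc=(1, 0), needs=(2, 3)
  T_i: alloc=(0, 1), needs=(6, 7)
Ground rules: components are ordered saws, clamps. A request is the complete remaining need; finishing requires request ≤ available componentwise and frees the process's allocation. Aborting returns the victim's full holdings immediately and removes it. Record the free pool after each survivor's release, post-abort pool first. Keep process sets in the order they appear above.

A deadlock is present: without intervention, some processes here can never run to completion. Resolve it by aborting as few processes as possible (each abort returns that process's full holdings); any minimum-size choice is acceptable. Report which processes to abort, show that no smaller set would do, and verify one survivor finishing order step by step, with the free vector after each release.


Minimum abort set: T_c and T_g.
Key observation: the deadlocked T_i becomes finishable only because T_c and T_g released (2, 2); it completes at step 4 below.
Minimality, checking each single-abort alternative: T_c alone leaves T_g blocked (short on clamps); T_e alone leaves T_c blocked (short on clamps); T_g alone leaves T_c blocked (short on clamps); T_d alone leaves T_c blocked (short on clamps); T_f alone leaves T_c blocked (short on clamps); T_i alone leaves T_c blocked (short on clamps).
The survivors complete as T_d, T_e, T_f, T_i. Step-by-step check (starting from the post-abort pool):
  pool = (4, 5)
  run T_d (needs (1, 0), free (4, 5)); after release of (1, 0) the pool is (5, 5)
  run T_e (needs (3, 1), free (5, 5)); after release of (0, 2) the pool is (5, 7)
  run T_f (needs (2, 3), free (5, 7)); after release of (1, 0) the pool is (6, 7)
  run T_i (needs (6, 7), free (6, 7)); after release of (0, 1) the pool is (6, 8)


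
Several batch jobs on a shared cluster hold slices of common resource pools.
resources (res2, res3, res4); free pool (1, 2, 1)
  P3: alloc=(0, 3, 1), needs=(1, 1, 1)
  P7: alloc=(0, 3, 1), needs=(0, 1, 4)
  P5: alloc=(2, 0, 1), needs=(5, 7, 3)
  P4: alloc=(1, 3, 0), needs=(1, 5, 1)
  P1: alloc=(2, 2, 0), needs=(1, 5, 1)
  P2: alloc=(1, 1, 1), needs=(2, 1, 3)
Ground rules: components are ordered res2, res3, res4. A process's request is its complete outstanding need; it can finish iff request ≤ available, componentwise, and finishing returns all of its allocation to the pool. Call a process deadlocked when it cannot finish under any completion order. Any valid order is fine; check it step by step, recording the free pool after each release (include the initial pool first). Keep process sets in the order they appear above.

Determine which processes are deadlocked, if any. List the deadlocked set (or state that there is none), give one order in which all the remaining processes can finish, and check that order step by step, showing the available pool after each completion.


Deadlocked: P7, P5 and P2.
Key observation: the pool after P3, P4, P1 is (4, 10, 2); every surviving request exceeds it in res4, so progress ends there.
The rest can finish in the order P3, P4, P1. Step-by-step check:
  pool = (1, 2, 1)
  P3 needs (1, 1, 1) <= (1, 2, 1) -> finishes; pool += (0, 3, 1) = (1, 5, 2)
  P4 needs (1, 5, 1) <= (1, 5, 2) -> finishes; pool += (1, 3, 0) = (2, 8, 2)
  P1 needs (1, 5, 1) <= (2, 8, 2) -> finishes; pool += (2, 2, 0) = (4, 10, 2)
The blocked processes can never fit:
  blocked: P7 wants (0, 1, 4), pool (4, 10, 2) — not enough res4
  blocked: P5 wants (5, 7, 3), pool (4, 10, 2) — not enough res2 and res4
  blocked: P2 wants (2, 1, 3), pool (4, 10, 2) — not enough res4


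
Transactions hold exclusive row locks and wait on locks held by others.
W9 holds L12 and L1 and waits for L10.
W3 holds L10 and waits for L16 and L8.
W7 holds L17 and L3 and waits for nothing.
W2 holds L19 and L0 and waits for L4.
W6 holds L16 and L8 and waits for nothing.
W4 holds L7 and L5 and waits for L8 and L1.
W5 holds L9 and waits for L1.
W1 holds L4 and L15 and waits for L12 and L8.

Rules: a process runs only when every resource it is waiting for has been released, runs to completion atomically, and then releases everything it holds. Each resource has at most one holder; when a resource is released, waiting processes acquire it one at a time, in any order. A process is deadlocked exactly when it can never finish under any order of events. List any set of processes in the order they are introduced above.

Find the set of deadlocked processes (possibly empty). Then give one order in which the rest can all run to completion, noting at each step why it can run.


No process is deadlocked.
Key observation: the wait graph is acyclic; completion cascades from the unblocked processes through everyone else.
A valid finishing order for the others: W6, W3, W7, W9, W1, W2, W4, W5.
Verifying each step:
  run W6 (it waits on nothing); releases L16 and L8
  W3 waits on L16 and L8 — all released -> runs and releases L10
  run W7 (it waits on nothing); releases L17 and L3
  W9 waits on L10 — all released -> runs and releases L12 and L1
  W1 waits on L12 and L8 — all released -> runs and releases L4 and L15
  W2 waits on L4 — all released -> runs and releases L19 and L0
  W4 waits on L8 and L1 — all released -> runs and releases L7 and L5
  W5 waits on L1 — all released -> runs and releases L9


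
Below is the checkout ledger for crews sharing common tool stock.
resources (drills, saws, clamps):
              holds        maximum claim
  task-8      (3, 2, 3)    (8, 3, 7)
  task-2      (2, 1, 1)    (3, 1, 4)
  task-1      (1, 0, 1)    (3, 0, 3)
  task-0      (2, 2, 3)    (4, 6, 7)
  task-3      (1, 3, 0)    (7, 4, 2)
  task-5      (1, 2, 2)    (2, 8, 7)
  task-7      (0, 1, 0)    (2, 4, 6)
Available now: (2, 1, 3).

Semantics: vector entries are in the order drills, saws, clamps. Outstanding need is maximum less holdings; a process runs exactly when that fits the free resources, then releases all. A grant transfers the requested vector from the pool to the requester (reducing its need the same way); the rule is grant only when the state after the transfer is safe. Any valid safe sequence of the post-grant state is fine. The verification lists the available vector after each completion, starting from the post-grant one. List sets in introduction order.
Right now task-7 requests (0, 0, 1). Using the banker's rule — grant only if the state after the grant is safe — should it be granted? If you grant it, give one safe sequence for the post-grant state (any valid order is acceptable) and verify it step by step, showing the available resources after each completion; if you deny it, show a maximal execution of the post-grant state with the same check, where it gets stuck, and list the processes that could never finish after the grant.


GRANT: granting preserves safety; a valid post-grant sequence is task-1, task-2, task-8, task-7, task-0, task-5, task-3.
Key observation: granting shrinks the pool to (2, 1, 2), yet task-1 still fits and the chain goes through.
Check on the post-grant state, step by step:
  pool = (2, 1, 2)
  task-1: need (2, 0, 2) fits (2, 1, 2); releases (1, 0, 1), pool now (3, 1, 3)
  task-2: need (1, 0, 3) fits (3, 1, 3); releases (2, 1, 1), pool now (5, 2, 4)
  task-8: need (5, 1, 4) fits (5, 2, 4); releases (3, 2, 3), pool now (8, 4, 7)
  task-7: need (2, 3, 5) fits (8, 4, 7); releases (0, 1, 1), pool now (8, 5, 8)
  task-0: need (2, 4, 4) fits (8, 5, 8); releases (2, 2, 3), pool now (10, 7, 11)
  task-5: need (1, 6, 5) fits (10, 7, 11); releases (1, 2, 2), pool now (11, 9, 13)
  task-3: need (6, 1, 2) fits (11, 9, 13); releases (1, 3, 0), pool now (12, 12, 13)


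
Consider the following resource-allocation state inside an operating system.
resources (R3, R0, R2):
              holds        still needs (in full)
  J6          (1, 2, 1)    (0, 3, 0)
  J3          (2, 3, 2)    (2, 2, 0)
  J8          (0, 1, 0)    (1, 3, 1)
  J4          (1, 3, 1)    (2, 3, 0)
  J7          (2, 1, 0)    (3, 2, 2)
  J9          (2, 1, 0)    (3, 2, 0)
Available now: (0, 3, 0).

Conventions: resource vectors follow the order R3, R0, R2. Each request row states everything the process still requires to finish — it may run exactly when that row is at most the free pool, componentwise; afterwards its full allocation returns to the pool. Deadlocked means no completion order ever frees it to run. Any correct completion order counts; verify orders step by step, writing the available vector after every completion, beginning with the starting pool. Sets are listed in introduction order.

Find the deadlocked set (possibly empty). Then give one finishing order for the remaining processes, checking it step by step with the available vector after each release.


Deadlocked set: J3, J4, J7 and J9.
Key observation: once J6, J8 finish, the pool peaks at (1, 6, 1) — and every remaining process still needs more R3 than that.
The rest can finish in the order J6, J8. Verifying each step:
  pool = (0, 3, 0)
  run J6 (needs (0, 3, 0), free (0, 3, 0)); after release of (1, 2, 1) the pool is (1, 5, 1)
  run J8 (needs (1, 3, 1), free (1, 5, 1)); after release of (0, 1, 0) the pool is (1, 6, 1)
The stuck group stays short no matter what:
  blocked: J3 wants (2, 2, 0), pool (1, 6, 1) — not enough R3
  blocked: J4 wants (2, 3, 0), pool (1, 6, 1) — not enough R3
  blocked: J7 wants (3, 2, 2), pool (1, 6, 1) — not enough R3 and R2
  blocked: J9 wants (3, 2, 0), pool (1, 6, 1) — not enough R3


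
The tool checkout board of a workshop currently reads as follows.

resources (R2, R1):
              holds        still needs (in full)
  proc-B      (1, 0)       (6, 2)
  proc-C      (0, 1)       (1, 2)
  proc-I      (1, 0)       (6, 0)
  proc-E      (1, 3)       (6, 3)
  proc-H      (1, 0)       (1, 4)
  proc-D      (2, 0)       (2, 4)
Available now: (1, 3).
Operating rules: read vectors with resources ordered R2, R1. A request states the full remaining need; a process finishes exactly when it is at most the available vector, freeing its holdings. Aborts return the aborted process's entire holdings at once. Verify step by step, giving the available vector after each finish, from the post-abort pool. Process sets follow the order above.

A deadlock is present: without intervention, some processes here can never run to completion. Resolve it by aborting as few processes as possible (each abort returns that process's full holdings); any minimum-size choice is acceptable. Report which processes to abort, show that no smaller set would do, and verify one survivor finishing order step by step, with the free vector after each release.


Minimum abort set: proc-B and proc-I.
Key observation: the deadlocked proc-E becomes finishable only because proc-B and proc-I released (2, 0); it completes at step 4 below.
No one abort is enough; case by case: proc-B alone leaves proc-I blocked (short on R2); proc-C alone leaves proc-B blocked (short on R2); proc-I alone leaves proc-B blocked (short on R2); proc-E alone leaves proc-B blocked (short on R2); proc-H alone leaves proc-B blocked (short on R2); proc-D alone leaves proc-B blocked (short on R2).
Survivors finish in the order: proc-C, proc-D, proc-H, proc-E. Walking it through (pool after the aborts first):
  pool = (3, 3)
  proc-C: need (1, 2) fits (3, 3); releases (0, 1), pool now (3, 4)
  proc-D: need (2, 4) fits (3, 4); releases (2, 0), pool now (5, 4)
  proc-H: need (1, 4) fits (5, 4); releases (1, 0), pool now (6, 4)
  proc-E: need (6, 3) fits (6, 4); releases (1, 3), pool now (7, 7)


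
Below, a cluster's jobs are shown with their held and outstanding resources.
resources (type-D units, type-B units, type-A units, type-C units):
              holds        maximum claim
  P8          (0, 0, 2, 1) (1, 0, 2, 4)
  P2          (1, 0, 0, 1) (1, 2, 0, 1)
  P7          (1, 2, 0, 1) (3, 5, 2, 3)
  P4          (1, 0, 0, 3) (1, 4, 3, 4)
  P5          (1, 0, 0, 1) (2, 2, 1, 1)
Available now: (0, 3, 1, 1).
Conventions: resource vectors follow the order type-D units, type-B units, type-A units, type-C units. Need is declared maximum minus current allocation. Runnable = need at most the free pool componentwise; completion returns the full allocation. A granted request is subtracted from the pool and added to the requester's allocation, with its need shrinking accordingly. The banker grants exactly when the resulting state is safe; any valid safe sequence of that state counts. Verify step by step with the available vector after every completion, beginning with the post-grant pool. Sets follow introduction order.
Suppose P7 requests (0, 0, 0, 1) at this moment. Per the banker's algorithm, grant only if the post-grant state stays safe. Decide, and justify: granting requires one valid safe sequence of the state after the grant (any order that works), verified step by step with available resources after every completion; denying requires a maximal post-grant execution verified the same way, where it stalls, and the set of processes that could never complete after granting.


DENY: after the grant no complete ordering would exist.
Key observation: after P2, P5 the pool peaks at (2, 3, 1, 2), and each blocked process is short somewhere: P8 on type-C units; P7 on type-A units; P4 on type-B units, type-A units.
On the post-grant state, P2, P5 is a maximal run — nothing extends it. Verifying each step:
  pool = (0, 3, 1, 0)
  run P2 (needs (0, 2, 0, 0), free (0, 3, 1, 0)); after release of (1, 0, 0, 1) the pool is (1, 3, 1, 1)
  run P5 (needs (1, 2, 1, 0), free (1, 3, 1, 1)); after release of (1, 0, 0, 1) the pool is (2, 3, 1, 2)
  blocked: P8 wants (1, 0, 0, 3), pool (2, 3, 1, 2) — not enough type-C units
  blocked: P7 wants (2, 3, 2, 1), pool (2, 3, 1, 2) — not enough type-A units
  blocked: P4 wants (0, 4, 3, 1), pool (2, 3, 1, 2) — not enough type-B units and type-A units
Post-grant, the permanently blocked set is P8, P7 and P4.


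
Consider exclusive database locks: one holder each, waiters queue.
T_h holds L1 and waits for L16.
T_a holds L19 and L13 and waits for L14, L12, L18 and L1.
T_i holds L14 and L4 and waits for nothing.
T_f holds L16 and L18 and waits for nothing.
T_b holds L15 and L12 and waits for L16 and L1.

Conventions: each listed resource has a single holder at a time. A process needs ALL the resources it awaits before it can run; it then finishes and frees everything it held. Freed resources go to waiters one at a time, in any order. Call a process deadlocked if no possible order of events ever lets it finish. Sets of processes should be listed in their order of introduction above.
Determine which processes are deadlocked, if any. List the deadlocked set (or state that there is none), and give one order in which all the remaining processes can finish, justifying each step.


No process is deadlocked.
Key observation: every chain of waits terminates; starting from the processes that wait on nothing, all the rest unlock in turn.
The rest can finish in the order T_f, T_h, T_i, T_b, T_a.
Step-by-step check:
  T_f: no waits; runs immediately, freeing L16 and L18
  run T_h (all its waits — L16 — are resolved); releases L1
  T_i: no waits; runs immediately, freeing L14 and L4
  run T_b (all its waits — L16 and L1 — are resolved); releases L15 and L12
  run T_a (all its waits — L14, L12, L18 and L1 — are resolved); releases L19 and L13


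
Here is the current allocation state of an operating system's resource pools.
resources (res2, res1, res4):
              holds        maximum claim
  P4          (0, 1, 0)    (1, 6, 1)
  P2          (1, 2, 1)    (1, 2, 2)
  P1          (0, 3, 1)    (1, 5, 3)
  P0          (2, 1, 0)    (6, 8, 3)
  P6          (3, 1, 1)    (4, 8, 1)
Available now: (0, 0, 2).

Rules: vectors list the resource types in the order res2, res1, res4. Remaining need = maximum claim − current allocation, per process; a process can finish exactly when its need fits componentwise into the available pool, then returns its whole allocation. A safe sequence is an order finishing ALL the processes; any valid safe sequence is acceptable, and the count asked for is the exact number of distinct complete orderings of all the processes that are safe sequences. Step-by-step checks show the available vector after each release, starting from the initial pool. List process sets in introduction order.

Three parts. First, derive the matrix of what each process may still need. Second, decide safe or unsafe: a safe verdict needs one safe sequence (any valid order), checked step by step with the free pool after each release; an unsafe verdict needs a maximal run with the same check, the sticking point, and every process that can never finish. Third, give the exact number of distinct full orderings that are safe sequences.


(1) Need matrix, components ordered res2, res1, res4:
  P4: (1, 5, 1)
  P2: (0, 0, 1)
  P1: (1, 2, 2)
  P0: (4, 7, 3)
  P6: (1, 7, 0)
(2) UNSAFE.
Key observation: no order helps: past P2, P1, P4, the free pool tops out at (1, 6, 4), below what each blocked process needs in res1.
A maximal execution: P2, P1, P4 — then nothing else fits. Verifying each step:
  pool = (0, 0, 2)
  P2: need (0, 0, 1) fits (0, 0, 2); releases (1, 2, 1), pool now (1, 2, 3)
  P1: need (1, 2, 2) fits (1, 2, 3); releases (0, 3, 1), pool now (1, 5, 4)
  P4: need (1, 5, 1) fits (1, 5, 4); releases (0, 1, 0), pool now (1, 6, 4)
  blocked: P0 wants (4, 7, 3), pool (1, 6, 4) — not enough res2 and res1
  blocked: P6 wants (1, 7, 0), pool (1, 6, 4) — not enough res1
Never able to finish: P0 and P6.
(3) Precisely 0 of the possible complete orderings are safe sequences.


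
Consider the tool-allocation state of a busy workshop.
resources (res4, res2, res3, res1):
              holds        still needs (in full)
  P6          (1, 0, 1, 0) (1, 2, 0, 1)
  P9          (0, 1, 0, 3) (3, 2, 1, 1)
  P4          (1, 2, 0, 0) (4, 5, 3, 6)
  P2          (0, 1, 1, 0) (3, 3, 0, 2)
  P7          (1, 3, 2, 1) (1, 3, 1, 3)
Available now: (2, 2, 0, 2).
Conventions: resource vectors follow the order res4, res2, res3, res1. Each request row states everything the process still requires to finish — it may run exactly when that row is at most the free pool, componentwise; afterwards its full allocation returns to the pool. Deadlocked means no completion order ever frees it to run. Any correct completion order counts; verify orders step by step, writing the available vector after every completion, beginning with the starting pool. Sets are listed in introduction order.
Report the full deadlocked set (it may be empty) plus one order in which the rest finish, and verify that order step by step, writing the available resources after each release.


No process is deadlocked.
Key observation: P6 leads a chain of completions in which each release enables another process.
A valid finishing order for the others: P6, P9, P7, P4, P2. Step-by-step check:
  pool = (2, 2, 0, 2)
  run P6 (needs (1, 2, 0, 1), free (2, 2, 0, 2)); after release of (1, 0, 1, 0) the pool is (3, 2, 1, 2)
  run P9 (needs (3, 2, 1, 1), free (3, 2, 1, 2)); after release of (0, 1, 0, 3) the pool is (3, 3, 1, 5)
  run P7 (needs (1, 3, 1, 3), free (3, 3, 1, 5)); after release of (1, 3, 2, 1) the pool is (4, 6, 3, 6)
  run P4 (needs (4, 5, 3, 6), free (4, 6, 3, 6)); after release of (1, 2, 0, 0) the pool is (5, 8, 3, 6)
  run P2 (needs (3, 3, 0, 2), free (5, 8, 3, 6)); after release of (0, 1, 1, 0) the pool is (5, 9, 4, 6)


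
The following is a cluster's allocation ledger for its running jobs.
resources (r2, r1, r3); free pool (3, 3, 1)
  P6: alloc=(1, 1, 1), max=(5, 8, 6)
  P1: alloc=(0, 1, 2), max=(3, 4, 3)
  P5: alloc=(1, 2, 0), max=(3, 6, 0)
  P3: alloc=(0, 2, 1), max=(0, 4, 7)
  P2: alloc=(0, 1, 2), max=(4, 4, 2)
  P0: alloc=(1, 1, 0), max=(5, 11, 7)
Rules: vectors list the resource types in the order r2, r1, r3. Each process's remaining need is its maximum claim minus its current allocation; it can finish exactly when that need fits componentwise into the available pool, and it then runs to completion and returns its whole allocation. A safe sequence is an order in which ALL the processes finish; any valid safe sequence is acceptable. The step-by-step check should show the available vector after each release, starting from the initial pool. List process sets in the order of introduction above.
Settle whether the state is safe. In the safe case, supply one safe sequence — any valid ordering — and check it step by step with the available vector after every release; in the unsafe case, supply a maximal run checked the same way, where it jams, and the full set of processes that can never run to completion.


SAFE — a valid safe sequence is P1, P5, P2, P6, P3, P0.
Key observation: the order's first zero-slack moment is P1 ((3, 3, 1) needed, (3, 3, 1) free — a requested resource with nothing to spare).
Walking it through:
  pool = (3, 3, 1)
  P1: need (3, 3, 1) fits (3, 3, 1); releases (0, 1, 2), pool now (3, 4, 3)
  P5: need (2, 4, 0) fits (3, 4, 3); releases (1, 2, 0), pool now (4, 6, 3)
  P2: need (4, 3, 0) fits (4, 6, 3); releases (0, 1, 2), pool now (4, 7, 5)
  P6: need (4, 7, 5) fits (4, 7, 5); releases (1, 1, 1), pool now (5, 8, 6)
  P3: need (0, 2, 6) fits (5, 8, 6); releases (0, 2, 1), pool now (5, 10, 7)
  P0: need (4, 10, 7) fits (5, 10, 7); releases (1, 1, 0), pool now (6, 11, 7)


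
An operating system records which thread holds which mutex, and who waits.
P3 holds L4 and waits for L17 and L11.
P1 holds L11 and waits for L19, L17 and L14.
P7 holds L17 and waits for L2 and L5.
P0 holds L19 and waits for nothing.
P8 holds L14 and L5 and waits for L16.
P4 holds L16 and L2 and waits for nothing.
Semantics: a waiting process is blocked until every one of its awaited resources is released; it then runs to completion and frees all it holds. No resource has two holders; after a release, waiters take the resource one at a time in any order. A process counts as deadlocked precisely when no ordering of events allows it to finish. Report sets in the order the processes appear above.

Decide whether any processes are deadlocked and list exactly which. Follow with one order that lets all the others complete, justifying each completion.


Nothing here is deadlocked.
Key observation: all waits point, directly or indirectly, at processes that can finish, so nothing is permanently blocked.
One completion order for the rest: P4, P8, P7, P0, P1, P3.
Step-by-step check:
  P4 waits on nothing -> runs at once and releases L16 and L2
  P8 waits on L16 — all released -> runs and releases L14 and L5
  P7 waits on L2 and L5 — all released -> runs and releases L17
  P0 waits on nothing -> runs at once and releases L19
  P1 waits on L19, L17 and L14 — all released -> runs and releases L11
  P3 waits on L17 and L11 — all released -> runs and releases L4
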